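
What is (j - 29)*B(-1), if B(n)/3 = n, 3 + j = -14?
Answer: 138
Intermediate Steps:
j = -17 (j = -3 - 14 = -17)
B(n) = 3*n
(j - 29)*B(-1) = (-17 - 29)*(3*(-1)) = -46*(-3) = 138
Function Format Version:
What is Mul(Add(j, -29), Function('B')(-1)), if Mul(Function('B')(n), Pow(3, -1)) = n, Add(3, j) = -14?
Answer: 138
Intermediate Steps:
j = -17 (j = Add(-3, -14) = -17)
Function('B')(n) = Mul(3, n)
Mul(Add(j, -29), Function('B')(-1)) = Mul(Add(-17, -29), Mul(3, -1)) = Mul(-46, -3) = 138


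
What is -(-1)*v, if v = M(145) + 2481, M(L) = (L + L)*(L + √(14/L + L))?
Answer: 44531 + 2*√3050655 ≈ 48024.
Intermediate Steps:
M(L) = 2*L*(L + √(L + 14/L)) (M(L) = (2*L)*(L + √(L + 14/L)) = 2*L*(L + √(L + 14/L)))
v = 44531 + 2*√3050655 (v = 2*145*(145 + √((14 + 145²)/145)) + 2481 = 2*145*(145 + √((14 + 21025)/145)) + 2481 = 2*145*(145 + √((1/145)*21039)) + 2481 = 2*145*(145 + √(21039/145)) + 2481 = 2*145*(145 + √3050655/145) + 2481 = (42050 + 2*√3050655) + 2481 = 44531 + 2*√3050655 ≈ 48024.)
-(-1)*v = -(-1)*(44531 + 2*√3050655) = -(-44531 - 2*√3050655) = 44531 + 2*√3050655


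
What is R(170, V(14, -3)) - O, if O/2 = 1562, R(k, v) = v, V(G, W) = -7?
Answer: -3131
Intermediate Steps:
O = 3124 (O = 2*1562 = 3124)
R(170, V(14, -3)) - O = -7 - 1*3124 = -7 - 3124 = -3131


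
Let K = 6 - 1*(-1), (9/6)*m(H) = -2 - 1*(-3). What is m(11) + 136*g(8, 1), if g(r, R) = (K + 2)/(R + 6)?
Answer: 3686/21 ≈ 175.52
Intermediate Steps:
m(H) = ⅔ (m(H) = 2*(-2 - 1*(-3))/3 = 2*(-2 + 3)/3 = (⅔)*1 = ⅔)
K = 7 (K = 6 + 1 = 7)
g(r, R) = 9/(6 + R) (g(r, R) = (7 + 2)/(R + 6) = 9/(6 + R))
m(11) + 136*g(8, 1) = ⅔ + 136*(9/(6 + 1)) = ⅔ + 136*(9/7) = ⅔ + 1224/7 = 3686/21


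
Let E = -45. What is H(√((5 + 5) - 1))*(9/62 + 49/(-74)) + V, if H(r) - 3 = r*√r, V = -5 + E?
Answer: -59129/1147 - 1779*√3/1147 ≈ -54.237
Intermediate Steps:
V = -50 (V = -5 - 45 = -50)
H(r) = 3 + r^(3/2) (H(r) = 3 + r*√r = 3 + r^(3/2))
H(√((5 + 5) - 1))*(9/62 + 49/(-74)) + V = (3 + (√((5 + 5) - 1))^(3/2))*(9/62 + 49/(-74)) - 50 = (3 + (√(10 - 1))^(3/2))*(9*(1/62) + 49*(-1/74)) - 50 = (3 + (√9)^(3/2))*(9/62 - 49/74) - 50 = (3 + 3^(3/2))*(-593/1147) - 50 = (3 + 3*√3)*(-593/1147) - 50 = (-1779/1147 - 1779*√3/1147) - 50 = -59129/1147 - 1779*√3/1147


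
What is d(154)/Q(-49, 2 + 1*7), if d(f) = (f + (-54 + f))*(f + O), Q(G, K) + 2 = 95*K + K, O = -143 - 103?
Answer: -11684/431 ≈ -27.109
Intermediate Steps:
O = -246
Q(G, K) = -2 + 96*K (Q(G, K) = -2 + (95*K + K) = -2 + 96*K)
d(f) = (-246 + f)*(-54 + 2*f) (d(f) = (f + (-54 + f))*(f - 246) = (-54 + 2*f)*(-246 + f) = (-246 + f)*(-54 + 2*f))
d(154)/Q(-49, 2 + 1*7) = (13284 - 546*154 + 2*154²)/(-2 + 96*(2 + 1*7)) = (13284 - 84084 + 2*23716)/(-2 + 96*(2 + 7)) = (13284 - 84084 + 47432)/(-2 + 96*9) = -23368/(-2 + 864) = -23368/862 = -23368*1/862 = -11684/431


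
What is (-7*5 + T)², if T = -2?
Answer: 1369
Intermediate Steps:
(-7*5 + T)² = (-7*5 - 2)² = (-35 - 2)² = (-37)² = 1369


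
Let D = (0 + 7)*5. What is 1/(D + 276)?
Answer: 1/311 ≈ 0.0032154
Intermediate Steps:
D = 35 (D = 7*5 = 35)
1/(D + 276) = 1/(35 + 276) = 1/311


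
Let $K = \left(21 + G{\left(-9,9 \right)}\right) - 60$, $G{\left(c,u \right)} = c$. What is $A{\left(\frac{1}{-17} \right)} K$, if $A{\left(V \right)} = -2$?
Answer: $96$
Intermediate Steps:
$K = -48$ ($K = \left(21 - 9\right) - 60 = 12 - 60 = -48$)
$A{\left(\frac{1}{-17} \right)} K = \left(-2\right) \left(-48\right) = 96$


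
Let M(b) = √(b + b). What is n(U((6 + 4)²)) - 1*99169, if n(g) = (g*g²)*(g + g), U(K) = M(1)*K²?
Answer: 79999999999900831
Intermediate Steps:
M(b) = √2*√b (M(b) = √(2*b) = √2*√b)
U(K) = √2*K² (U(K) = (√2*√1)*K² = (√2*1)*K² = √2*K²)
n(g) = 2*g⁴ (n(g) = g³*(2*g) = 2*g⁴)
n(U((6 + 4)²)) - 1*99169 = 2*(√2*((6 + 4)²)²)⁴ - 1*99169 = 2*(√2*(10²)²)⁴ - 99169 = 2*(√2*100²)⁴ - 99169 = 2*(√2*10000)⁴ - 99169 = 2*(10000*√2)⁴ - 99169 = 2*40000000000000000 - 99169 = 80000000000000000 - 99169 = 79999999999900831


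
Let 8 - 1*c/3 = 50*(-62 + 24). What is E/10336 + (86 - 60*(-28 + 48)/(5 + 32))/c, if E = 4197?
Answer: 227340047/547260192 ≈ 0.41541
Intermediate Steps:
c = 5724 (c = 24 - 150*(-62 + 24) = 24 - 150*(-38) = 24 - 3*(-1900) = 24 + 5700 = 5724)
E/10336 + (86 - 60*(-28 + 48)/(5 + 32))/c = 4197/10336 + (86 - 60*(-28 + 48)/(5 + 32))/5724 = 4197*(1/10336) + (86 - 1200/37)*(1/5724) = 4197/10336 + (86 - 1200/37)*(1/5724) = 4197/10336 + (1982/37)*(1/5724) = 4197/10336 + 991/105894 = 227340047/547260192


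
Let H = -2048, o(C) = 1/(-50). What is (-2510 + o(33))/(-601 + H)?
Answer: 125501/132450 ≈ 0.94753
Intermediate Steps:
o(C) = -1/50
(-2510 + o(33))/(-601 + H) = (-2510 - 1/50)/(-601 - 2048) = -125501/50/(-2649) = -125501/50*(-1/2649) = 125501/132450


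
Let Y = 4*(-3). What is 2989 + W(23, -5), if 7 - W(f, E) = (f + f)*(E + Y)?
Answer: 3778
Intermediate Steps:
Y = -12
W(f, E) = 7 - 2*f*(-12 + E) (W(f, E) = 7 - (f + f)*(E - 12) = 7 - 2*f*(-12 + E))
2989 + W(23, -5) = 2989 + (7 + 24*23 - 2*(-5)*23) = 2989 + (7 + 552 + 230) = 2989 + 789 = 3778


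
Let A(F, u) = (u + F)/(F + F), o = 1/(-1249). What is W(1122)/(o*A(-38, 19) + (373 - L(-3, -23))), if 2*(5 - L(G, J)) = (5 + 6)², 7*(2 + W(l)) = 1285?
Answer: 6349916/14985495 ≈ 0.42374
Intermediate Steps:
W(l) = 1271/7 (W(l) = -2 + (⅐)*1285 = -2 + 1285/7 = 1271/7)
o = -1/1249 ≈ -0.00080064
L(G, J) = -111/2 (L(G, J) = 5 - (5 + 6)²/2 = 5 - ½*11² = 5 - ½*121 = 5 - 121/2 = -111/2)
A(F, u) = (F + u)/(2*F) (A(F, u) = (F + u)/((2*F)) = (F + u)*(1/(2*F)) = (F + u)/(2*F))
W(1122)/(o*A(-38, 19) + (373 - L(-3, -23))) = 1271/(7*(-(-38 + 19)/(2498*(-38)) + (373 - 1*(-111/2)))) = 1271/(7*(-(-1)*(-19)/(2498*38) + (373 + 111/2))) = 1271/(7*(-1/1249*¼ + 857/2)) = 1271/(7*(-1/4996 + 857/2)) = 1271/(7*(2140785/4996)) = (1271/7)*(4996/2140785) = 6349916/14985495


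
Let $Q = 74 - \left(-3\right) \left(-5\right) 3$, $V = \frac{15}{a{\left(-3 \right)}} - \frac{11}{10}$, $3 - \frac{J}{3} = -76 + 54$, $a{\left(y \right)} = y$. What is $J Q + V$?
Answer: $\frac{21689}{10} \approx 2168.9$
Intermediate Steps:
$J = 75$ ($J = 9 - 3 \left(-76 + 54\right) = 9 - -66 = 9 + 66 = 75$)
$V = - \frac{61}{10}$ ($V = \frac{15}{-3} - \frac{11}{10} = 15 \left(- \frac{1}{3}\right) - \frac{11}{10} = -5 - \frac{11}{10} = - \frac{61}{10} \approx -6.1$)
$Q = 29$ ($Q = 74 - 15 \cdot 3 = 74 - 45 = 29$)
$J Q + V = 75 \cdot 29 - \frac{61}{10} = 2175 - \frac{61}{10} = \frac{21689}{10}$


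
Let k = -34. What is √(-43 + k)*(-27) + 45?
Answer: 45 - 27*I*√77 ≈ 45.0 - 236.92*I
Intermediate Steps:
√(-43 + k)*(-27) + 45 = √(-43 - 34)*(-27) + 45 = √(-77)*(-27) + 45 = (I*√77)*(-27) + 45 = -27*I*√77 + 45 = 45 - 27*I*√77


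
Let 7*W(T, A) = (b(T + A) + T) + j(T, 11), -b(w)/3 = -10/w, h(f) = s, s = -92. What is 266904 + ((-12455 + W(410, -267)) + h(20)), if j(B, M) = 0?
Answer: 36381431/143 ≈ 2.5442e+5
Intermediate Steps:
h(f) = -92
b(w) = 30/w (b(w) = -(-30)/w = 30/w)
W(T, A) = T/7 + 30/(7*(A + T)) (W(T, A) = ((30/(T + A) + T) + 0)/7 = ((30/(A + T) + T) + 0)/7 = ((T + 30/(A + T)) + 0)/7 = (T + 30/(A + T))/7 = T/7 + 30/(7*(A + T)))
266904 + ((-12455 + W(410, -267)) + h(20)) = 266904 + ((-12455 + (30 + 410*(-267 + 410))/(7*(-267 + 410))) - 92) = 266904 + ((-12455 + (1/7)*(30 + 410*143)/143) - 92) = 266904 + ((-12455 + (1/7)*(1/143)*(30 + 58630)) - 92) = 266904 + ((-12455 + (1/7)*(1/143)*58660) - 92) = 266904 + ((-12455 + 8380/143) - 92) = 266904 + (-1772685/143 - 92) = 266904 - 1785841/143 = 36381431/143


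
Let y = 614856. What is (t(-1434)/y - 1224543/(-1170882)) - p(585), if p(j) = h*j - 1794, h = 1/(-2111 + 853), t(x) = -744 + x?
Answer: 7104464355625/3956800572 ≈ 1795.5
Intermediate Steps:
h = -1/1258 (h = 1/(-1258) = -1/1258 ≈ -0.00079491)
p(j) = -1794 - j/1258 (p(j) = -j/1258 - 1794 = -1794 - j/1258)
(t(-1434)/y - 1224543/(-1170882)) - p(585) = ((-744 - 1434)/614856 - 1224543/(-1170882)) - (-1794 - 1/1258*585) = (-2178*1/614856 - 1224543*(-1/1170882)) - (-1794 - 585/1258) = (-33/9316 + 408181/390294) - 1*(-2257437/1258) = 1894867247/1817989452 + 2257437/1258 = 7104464355625/3956800572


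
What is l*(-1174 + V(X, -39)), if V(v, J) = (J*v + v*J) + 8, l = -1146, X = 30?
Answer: 4017876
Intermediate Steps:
V(v, J) = 8 + 2*J*v (V(v, J) = (J*v + J*v) + 8 = 2*J*v + 8 = 8 + 2*J*v)
l*(-1174 + V(X, -39)) = -1146*(-1174 + (8 + 2*(-39)*30)) = -1146*(-1174 + (8 - 2340)) = -1146*(-1174 - 2332) = -1146*(-3506) = 4017876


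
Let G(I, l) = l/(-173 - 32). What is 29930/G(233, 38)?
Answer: -3067825/19 ≈ -1.6146e+5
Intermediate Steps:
G(I, l) = -l/205 (G(I, l) = l/(-205) = -l/205)
29930/G(233, 38) = 29930/((-1/205*38)) = 29930/(-38/205) = 29930*(-205/38) = -3067825/19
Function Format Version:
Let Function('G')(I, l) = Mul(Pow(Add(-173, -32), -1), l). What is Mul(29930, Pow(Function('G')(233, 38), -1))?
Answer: Rational(-3067825, 19) ≈ -1.6146e+5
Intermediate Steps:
Function('G')(I, l) = Mul(Rational(-1, 205), l) (Function('G')(I, l) = Mul(Pow(-205, -1), l) = Mul(Rational(-1, 205), l))
Mul(29930, Pow(Function('G')(233, 38), -1)) = Mul(29930, Pow(Mul(Rational(-1, 205), 38), -1)) = Mul(29930, Pow(Rational(-38, 205), -1)) = Mul(29930, Rational(-205, 38)) = Rational(-3067825, 19)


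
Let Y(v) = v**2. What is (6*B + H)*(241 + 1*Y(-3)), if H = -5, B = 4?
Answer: 4750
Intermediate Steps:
(6*B + H)*(241 + 1*Y(-3)) = (6*4 - 5)*(241 + 1*(-3)**2) = (24 - 5)*(241 + 1*9) = 19*(241 + 9) = 19*250 = 4750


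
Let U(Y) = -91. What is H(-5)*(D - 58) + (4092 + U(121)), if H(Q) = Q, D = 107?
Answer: 3756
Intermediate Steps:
H(-5)*(D - 58) + (4092 + U(121)) = -5*(107 - 58) + (4092 - 91) = -5*49 + 4001 = -245 + 4001 = 3756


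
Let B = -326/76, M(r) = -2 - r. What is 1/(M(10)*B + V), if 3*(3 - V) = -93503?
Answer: 57/1779662 ≈ 3.2029e-5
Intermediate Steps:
V = 93512/3 (V = 3 - ⅓*(-93503) = 3 + 93503/3 = 93512/3 ≈ 31171.)
B = -163/38 (B = -326*1/76 = -163/38 ≈ -4.2895)
1/(M(10)*B + V) = 1/((-2 - 1*10)*(-163/38) + 93512/3) = 1/((-2 - 10)*(-163/38) + 93512/3) = 1/(-12*(-163/38) + 93512/3) = 1/(978/19 + 93512/3) = 1/(1779662/57) = 57/1779662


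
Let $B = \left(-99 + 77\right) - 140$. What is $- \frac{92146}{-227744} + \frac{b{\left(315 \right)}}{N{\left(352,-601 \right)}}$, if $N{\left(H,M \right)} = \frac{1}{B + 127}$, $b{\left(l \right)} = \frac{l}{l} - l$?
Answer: $\frac{1251499353}{113872} \approx 10990.0$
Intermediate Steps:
$b{\left(l \right)} = 1 - l$
$B = -162$ ($B = -22 - 140 = -162$)
$N{\left(H,M \right)} = - \frac{1}{35}$ ($N{\left(H,M \right)} = \frac{1}{-162 + 127} = \frac{1}{-35} = - \frac{1}{35}$)
$- \frac{92146}{-227744} + \frac{b{\left(315 \right)}}{N{\left(352,-601 \right)}} = - \frac{92146}{-227744} + \frac{1 - 315}{- \frac{1}{35}} = \left(-92146\right) \left(- \frac{1}{227744}\right) + \left(1 - 315\right) \left(-35\right) = \frac{46073}{113872} - -10990 = \frac{46073}{113872} + 10990 = \frac{1251499353}{113872}$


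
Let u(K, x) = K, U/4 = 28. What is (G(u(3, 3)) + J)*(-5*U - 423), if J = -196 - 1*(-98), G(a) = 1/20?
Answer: 1925697/20 ≈ 96285.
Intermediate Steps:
U = 112 (U = 4*28 = 112)
G(a) = 1/20
J = -98 (J = -196 + 98 = -98)
(G(u(3, 3)) + J)*(-5*U - 423) = (1/20 - 98)*(-5*112 - 423) = -1959*(-560 - 423)/20 = -1959/20*(-983) = 1925697/20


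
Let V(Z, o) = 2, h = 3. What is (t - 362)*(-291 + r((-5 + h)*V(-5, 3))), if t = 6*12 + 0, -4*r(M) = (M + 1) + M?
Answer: 167765/2 ≈ 83883.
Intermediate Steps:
r(M) = -¼ - M/2 (r(M) = -((M + 1) + M)/4 = -((1 + M) + M)/4 = -(1 + 2*M)/4 = -¼ - M/2)
t = 72 (t = 72 + 0 = 72)
(t - 362)*(-291 + r((-5 + h)*V(-5, 3))) = (72 - 362)*(-291 + (-¼ - (-5 + 3)*2/2)) = -290*(-291 + (-¼ - (-1)*2)) = -290*(-291 + (-¼ - ½*(-4))) = -290*(-291 + (-¼ + 2)) = -290*(-291 + 7/4) = -290*(-1157/4) = 167765/2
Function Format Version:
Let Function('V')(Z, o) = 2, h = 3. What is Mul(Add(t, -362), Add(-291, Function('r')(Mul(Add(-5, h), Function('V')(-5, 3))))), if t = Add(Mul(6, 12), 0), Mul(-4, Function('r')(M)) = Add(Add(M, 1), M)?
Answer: Rational(167765, 2) ≈ 83883.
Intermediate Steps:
Function('r')(M) = Add(Rational(-1, 4), Mul(Rational(-1, 2), M)) (Function('r')(M) = Mul(Rational(-1, 4), Add(Add(M, 1), M)) = Mul(Rational(-1, 4), Add(Add(1, M), M)) = Mul(Rational(-1, 4), Add(1, Mul(2, M))) = Add(Rational(-1, 4), Mul(Rational(-1, 2), M)))
t = 72 (t = Add(72, 0) = 72)
Mul(Add(t, -362), Add(-291, Function('r')(Mul(Add(-5, h), Function('V')(-5, 3))))) = Mul(Add(72, -362), Add(-291, Add(Rational(-1, 4), Mul(Rational(-1, 2), Mul(Add(-5, 3), 2))))) = Mul(-290, Add(-291, Add(Rational(-1, 4), Mul(Rational(-1, 2), Mul(-2, 2))))) = Mul(-290, Add(-291, Add(Rational(-1, 4), Mul(Rational(-1, 2), -4)))) = Mul(-290, Add(-291, Add(Rational(-1, 4), 2))) = Mul(-290, Add(-291, Rational(7, 4))) = Mul(-290, Rational(-1157, 4)) = Rational(167765, 2)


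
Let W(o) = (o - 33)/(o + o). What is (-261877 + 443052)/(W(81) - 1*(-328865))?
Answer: 4891725/8879363 ≈ 0.55091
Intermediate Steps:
W(o) = (-33 + o)/(2*o) (W(o) = (-33 + o)/((2*o)) = (-33 + o)*(1/(2*o)) = (-33 + o)/(2*o))
(-261877 + 443052)/(W(81) - 1*(-328865)) = (-261877 + 443052)/((½)*(-33 + 81)/81 - 1*(-328865)) = 181175/((½)*(1/81)*48 + 328865) = 181175/(8/27 + 328865) = 181175/(8879363/27) = 181175*(27/8879363) = 4891725/8879363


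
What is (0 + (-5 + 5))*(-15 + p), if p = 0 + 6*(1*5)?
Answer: 0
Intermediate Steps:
p = 30 (p = 0 + 6*5 = 0 + 30 = 30)
(0 + (-5 + 5))*(-15 + p) = (0 + (-5 + 5))*(-15 + 30) = (0 + 0)*15 = 0*15 = 0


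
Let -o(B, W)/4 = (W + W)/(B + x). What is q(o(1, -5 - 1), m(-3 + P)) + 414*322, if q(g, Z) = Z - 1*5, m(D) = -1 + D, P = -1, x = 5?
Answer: 133298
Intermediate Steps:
o(B, W) = -8*W/(5 + B) (o(B, W) = -4*(W + W)/(B + 5) = -4*2*W/(5 + B) = -8*W/(5 + B))
q(g, Z) = -5 + Z (q(g, Z) = Z - 5 = -5 + Z)
q(o(1, -5 - 1), m(-3 + P)) + 414*322 = (-5 + (-1 + (-3 - 1))) + 414*322 = (-5 + (-1 - 4)) + 133308 = (-5 - 5) + 133308 = -10 + 133308 = 133298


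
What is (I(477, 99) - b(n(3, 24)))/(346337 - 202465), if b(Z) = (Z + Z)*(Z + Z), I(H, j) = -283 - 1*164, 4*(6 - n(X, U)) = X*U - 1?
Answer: -3997/575488 ≈ -0.0069454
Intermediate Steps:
n(X, U) = 25/4 - U*X/4 (n(X, U) = 6 - (X*U - 1)/4 = 6 - (U*X - 1)/4 = 6 - (-1 + U*X)/4 = 6 + (1/4 - U*X/4) = 25/4 - U*X/4)
I(H, j) = -447 (I(H, j) = -283 - 164 = -447)
b(Z) = 4*Z**2 (b(Z) = (2*Z)*(2*Z) = 4*Z**2)
(I(477, 99) - b(n(3, 24)))/(346337 - 202465) = (-447 - 4*(25/4 - 1/4*24*3)**2)/(346337 - 202465) = (-447 - 4*(25/4 - 18)**2)/143872 = (-447 - 4*(-47/4)**2)*(1/143872) = (-447 - 4*2209/16)*(1/143872) = (-447 - 1*2209/4)*(1/143872) = (-447 - 2209/4)*(1/143872) = -3997/4*1/143872 = -3997/575488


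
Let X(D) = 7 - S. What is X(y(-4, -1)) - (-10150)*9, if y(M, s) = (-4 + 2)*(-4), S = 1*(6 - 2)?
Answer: 91353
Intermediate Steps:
S = 4 (S = 1*4 = 4)
y(M, s) = 8 (y(M, s) = -2*(-4) = 8)
X(D) = 3 (X(D) = 7 - 1*4 = 7 - 4 = 3)
X(y(-4, -1)) - (-10150)*9 = 3 - (-10150)*9 = 3 - 350*(-261) = 3 + 91350 = 91353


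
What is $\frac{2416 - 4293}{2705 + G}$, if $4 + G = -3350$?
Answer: $\frac{1877}{649} \approx 2.8921$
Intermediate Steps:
$G = -3354$ ($G = -4 - 3350 = -3354$)
$\frac{2416 - 4293}{2705 + G} = \frac{2416 - 4293}{2705 - 3354} = - \frac{1877}{-649} = \left(-1877\right) \left(- \frac{1}{649}\right) = \frac{1877}{649}$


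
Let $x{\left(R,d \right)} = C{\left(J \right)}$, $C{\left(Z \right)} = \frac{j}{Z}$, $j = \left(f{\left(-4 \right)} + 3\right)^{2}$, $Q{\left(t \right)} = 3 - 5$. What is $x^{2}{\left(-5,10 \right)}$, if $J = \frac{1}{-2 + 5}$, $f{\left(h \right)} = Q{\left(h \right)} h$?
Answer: $131769$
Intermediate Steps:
$Q{\left(t \right)} = -2$
$f{\left(h \right)} = - 2 h$
$J = \frac{1}{3} \approx 0.33333$
$j = 121$ ($j = \left(\left(-2\right) \left(-4\right) + 3\right)^{2} = \left(8 + 3\right)^{2} = 11^{2} = 121$)
$C{\left(Z \right)} = \frac{121}{Z}$
$x{\left(R,d \right)} = 363$ ($x{\left(R,d \right)} = 121 \frac{1}{\frac{1}{3}} = 121 \cdot 3 = 363$)
$x^{2}{\left(-5,10 \right)} = 363^{2} = 131769$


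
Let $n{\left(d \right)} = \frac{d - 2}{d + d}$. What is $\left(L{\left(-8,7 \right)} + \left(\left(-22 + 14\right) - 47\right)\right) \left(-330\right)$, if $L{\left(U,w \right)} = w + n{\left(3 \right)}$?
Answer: $15785$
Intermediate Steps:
$n{\left(d \right)} = \frac{-2 + d}{2 d}$
$L{\left(U,w \right)} = \frac{1}{6} + w$ ($L{\left(U,w \right)} = w + \frac{-2 + 3}{2 \cdot 3} = w + \frac{1}{2} \cdot \frac{1}{3} \cdot 1 = w + \frac{1}{6} = \frac{1}{6} + w$)
$\left(L{\left(-8,7 \right)} + \left(\left(-22 + 14\right) - 47\right)\right) \left(-330\right) = \left(\left(\frac{1}{6} + 7\right) + \left(\left(-22 + 14\right) - 47\right)\right) \left(-330\right) = \left(\frac{43}{6} - 55\right) \left(-330\right) = \left(- \frac{287}{6}\right) \left(-330\right) = 15785$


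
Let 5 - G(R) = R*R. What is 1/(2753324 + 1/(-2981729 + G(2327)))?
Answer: 8396653/23118706224571 ≈ 3.6320e-7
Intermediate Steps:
G(R) = 5 - R² (G(R) = 5 - R*R = 5 - R²)
1/(2753324 + 1/(-2981729 + G(2327))) = 1/(2753324 + 1/(-2981729 + (5 - 1*2327²))) = 1/(2753324 + 1/(-2981729 + (5 - 1*5414929))) = 1/(2753324 + 1/(-2981729 + (5 - 5414929))) = 1/(2753324 + 1/(-2981729 - 5414924)) = 1/(2753324 + 1/(-8396653)) = 1/(2753324 - 1/8396653) = 1/(23118706224571/8396653) = 8396653/23118706224571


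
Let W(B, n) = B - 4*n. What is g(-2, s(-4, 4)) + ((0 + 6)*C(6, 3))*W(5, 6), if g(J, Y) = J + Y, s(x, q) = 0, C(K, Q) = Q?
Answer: -344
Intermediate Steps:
g(-2, s(-4, 4)) + ((0 + 6)*C(6, 3))*W(5, 6) = (-2 + 0) + ((0 + 6)*3)*(5 - 4*6) = -2 + (6*3)*(5 - 24) = -2 + 18*(-19) = -2 - 342 = -344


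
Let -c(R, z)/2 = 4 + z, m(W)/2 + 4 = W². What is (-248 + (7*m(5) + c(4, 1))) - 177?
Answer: -141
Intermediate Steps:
m(W) = -8 + 2*W²
c(R, z) = -8 - 2*z (c(R, z) = -2*(4 + z) = -8 - 2*z)
(-248 + (7*m(5) + c(4, 1))) - 177 = (-248 + (7*(-8 + 2*5²) + (-8 - 2*1))) - 177 = (-248 + (7*(-8 + 2*25) + (-8 - 2))) - 177 = (-248 + (7*(-8 + 50) - 10)) - 177 = (-248 + (7*42 - 10)) - 177 = (-248 + (294 - 10)) - 177 = (-248 + 284) - 177 = 36 - 177 = -141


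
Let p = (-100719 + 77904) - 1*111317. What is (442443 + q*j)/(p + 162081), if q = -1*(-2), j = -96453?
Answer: 249537/27949 ≈ 8.9283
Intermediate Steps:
q = 2
p = -134132 (p = -22815 - 111317 = -134132)
(442443 + q*j)/(p + 162081) = (442443 + 2*(-96453))/(-134132 + 162081) = (442443 - 192906)/27949 = 249537*(1/27949) = 249537/27949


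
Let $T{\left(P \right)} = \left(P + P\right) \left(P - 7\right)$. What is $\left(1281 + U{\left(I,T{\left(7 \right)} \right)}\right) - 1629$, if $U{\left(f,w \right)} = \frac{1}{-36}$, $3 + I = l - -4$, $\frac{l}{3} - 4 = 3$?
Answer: $- \frac{12529}{36} \approx -348.03$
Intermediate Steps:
$l = 21$ ($l = 12 + 3 \cdot 3 = 12 + 9 = 21$)
$T{\left(P \right)} = 2 P \left(-7 + P\right)$
$I = 22$ ($I = -3 + \left(21 - -4\right) = -3 + \left(21 + 4\right) = -3 + 25 = 22$)
$U{\left(f,w \right)} = - \frac{1}{36}$
$\left(1281 + U{\left(I,T{\left(7 \right)} \right)}\right) - 1629 = \left(1281 - \frac{1}{36}\right) - 1629 = \frac{46115}{36} - 1629 = - \frac{12529}{36}$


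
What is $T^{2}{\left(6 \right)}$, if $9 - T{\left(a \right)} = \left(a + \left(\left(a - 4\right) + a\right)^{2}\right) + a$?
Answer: $4489$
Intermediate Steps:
$T{\left(a \right)} = 9 - \left(-4 + 2 a\right)^{2} - 2 a$ ($T{\left(a \right)} = 9 - \left(\left(a + \left(\left(a - 4\right) + a\right)^{2}\right) + a\right) = 9 - \left(\left(a + \left(\left(-4 + a\right) + a\right)^{2}\right) + a\right) = 9 - \left(\left(a + \left(-4 + 2 a\right)^{2}\right) + a\right) = 9 - \left(\left(-4 + 2 a\right)^{2} + 2 a\right) = 9 - \left(-4 + 2 a\right)^{2} - 2 a$)
$T^{2}{\left(6 \right)} = \left(-7 - 4 \cdot 6^{2} + 14 \cdot 6\right)^{2} = \left(-7 - 144 + 84\right)^{2} = \left(-67\right)^{2} = 4489$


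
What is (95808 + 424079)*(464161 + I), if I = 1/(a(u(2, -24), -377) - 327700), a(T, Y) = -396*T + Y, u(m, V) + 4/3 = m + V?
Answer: 76938961330934572/318837 ≈ 2.4131e+11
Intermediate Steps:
u(m, V) = -4/3 + V + m (u(m, V) = -4/3 + (m + V) = -4/3 + (V + m) = -4/3 + V + m)
a(T, Y) = Y - 396*T
I = -1/318837 (I = 1/((-377 - 396*(-4/3 - 24 + 2)) - 327700) = 1/((-377 - 396*(-70/3)) - 327700) = 1/((-377 + 9240) - 327700) = 1/(8863 - 327700) = 1/(-318837) = -1/318837 ≈ -3.1364e-6)
(95808 + 424079)*(464161 + I) = (95808 + 424079)*(464161 - 1/318837) = 519887*(147991700756/318837) = 76938961330934572/318837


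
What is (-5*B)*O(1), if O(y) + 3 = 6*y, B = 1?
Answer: -15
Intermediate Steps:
O(y) = -3 + 6*y
(-5*B)*O(1) = (-5*1)*(-3 + 6*1) = -5*(-3 + 6) = -5*3 = -15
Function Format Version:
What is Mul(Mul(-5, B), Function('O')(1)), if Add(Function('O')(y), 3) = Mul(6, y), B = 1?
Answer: -15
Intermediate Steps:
Function('O')(y) = Add(-3, Mul(6, y))
Mul(Mul(-5, B), Function('O')(1)) = Mul(Mul(-5, 1), Add(-3, Mul(6, 1))) = Mul(-5, Add(-3, 6)) = Mul(-5, 3) = -15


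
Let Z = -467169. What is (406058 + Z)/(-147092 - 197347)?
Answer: 61111/344439 ≈ 0.17742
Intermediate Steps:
(406058 + Z)/(-147092 - 197347) = (406058 - 467169)/(-147092 - 197347) = -61111/(-344439) = -61111*(-1/344439) = 61111/344439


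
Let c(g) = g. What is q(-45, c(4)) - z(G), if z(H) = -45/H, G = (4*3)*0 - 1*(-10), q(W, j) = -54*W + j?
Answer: 4877/2 ≈ 2438.5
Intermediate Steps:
q(W, j) = j - 54*W
G = 10 (G = 12*0 + 10 = 0 + 10 = 10)
q(-45, c(4)) - z(G) = (4 - 54*(-45)) - (-45)/10 = (4 + 2430) - (-45)/10 = 2434 - 1*(-9/2) = 2434 + 9/2 = 4877/2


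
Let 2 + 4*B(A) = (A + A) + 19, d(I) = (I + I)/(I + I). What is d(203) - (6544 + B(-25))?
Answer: -26139/4 ≈ -6534.8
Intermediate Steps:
d(I) = 1 (d(I) = (2*I)/((2*I)) = (2*I)*(1/(2*I)) = 1)
B(A) = 17/4 + A/2 (B(A) = -1/2 + ((A + A) + 19)/4 = -1/2 + (2*A + 19)/4 = -1/2 + (19 + 2*A)/4 = -1/2 + (19/4 + A/2) = 17/4 + A/2)
d(203) - (6544 + B(-25)) = 1 - (6544 + (17/4 + (1/2)*(-25))) = 1 - (6544 + (17/4 - 25/2)) = 1 - (6544 - 33/4) = 1 - 1*26143/4 = 1 - 26143/4 = -26139/4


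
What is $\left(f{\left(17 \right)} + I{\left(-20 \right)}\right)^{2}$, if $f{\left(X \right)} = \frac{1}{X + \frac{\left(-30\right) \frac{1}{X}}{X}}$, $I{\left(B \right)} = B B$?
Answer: $\frac{3816119273121}{23843689} \approx 1.6005 \cdot 10^{5}$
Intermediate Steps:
$I{\left(B \right)} = B^{2}$
$f{\left(X \right)} = \frac{1}{X - \frac{30}{X^{2}}}$
$\left(f{\left(17 \right)} + I{\left(-20 \right)}\right)^{2} = \left(\frac{17^{2}}{-30 + 17^{3}} + \left(-20\right)^{2}\right)^{2} = \left(\frac{289}{-30 + 4913} + 400\right)^{2} = \left(\frac{289}{4883} + 400\right)^{2} = \left(\frac{1953489}{4883}\right)^{2} = \frac{3816119273121}{23843689}$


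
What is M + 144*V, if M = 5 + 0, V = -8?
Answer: -1147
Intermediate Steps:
M = 5
M + 144*V = 5 + 144*(-8) = 5 - 1152 = -1147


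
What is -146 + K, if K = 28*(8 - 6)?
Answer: -90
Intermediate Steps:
K = 56 (K = 28*2 = 56)
-146 + K = -146 + 56 = -90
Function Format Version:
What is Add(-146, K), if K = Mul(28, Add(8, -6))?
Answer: -90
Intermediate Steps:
K = 56 (K = Mul(28, 2) = 56)
Add(-146, K) = Add(-146, 56) = -90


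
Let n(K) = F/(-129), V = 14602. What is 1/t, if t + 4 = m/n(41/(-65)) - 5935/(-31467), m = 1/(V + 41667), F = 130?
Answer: -230180160990/877310356253 ≈ -0.26237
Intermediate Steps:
m = 1/56269 (m = 1/(14602 + 41667) = 1/56269 ≈ 1.7772e-5)
n(K) = -130/129 (n(K) = 130/(-129) = 130*(-1/129) = -130/129)
t = -877310356253/230180160990 (t = -4 + (1/(56269*(-130/129)) - 5935/(-31467)) = -4 + ((1/56269)*(-129/130) - 5935*(-1/31467)) = -4 + (-129/7314970 + 5935/31467) = -4 + 43410287707/230180160990 = -877310356253/230180160990 ≈ -3.8114)
1/t = 1/(-877310356253/230180160990) = -230180160990/877310356253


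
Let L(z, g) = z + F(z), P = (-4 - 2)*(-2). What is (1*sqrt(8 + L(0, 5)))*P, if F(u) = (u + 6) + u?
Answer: 12*sqrt(14) ≈ 44.900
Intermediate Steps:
P = 12 (P = -6*(-2) = 12)
F(u) = 6 + 2*u (F(u) = (6 + u) + u = 6 + 2*u)
L(z, g) = 6 + 3*z (L(z, g) = z + (6 + 2*z) = 6 + 3*z)
(1*sqrt(8 + L(0, 5)))*P = (1*sqrt(8 + (6 + 3*0)))*12 = (1*sqrt(8 + (6 + 0)))*12 = (1*sqrt(8 + 6))*12 = (1*sqrt(14))*12 = sqrt(14)*12 = 12*sqrt(14)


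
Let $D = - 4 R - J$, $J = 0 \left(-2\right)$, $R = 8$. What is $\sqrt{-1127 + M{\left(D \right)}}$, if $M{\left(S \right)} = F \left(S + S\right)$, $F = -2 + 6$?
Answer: $i \sqrt{1383} \approx 37.189 i$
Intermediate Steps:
$F = 4$
$J = 0$
$D = -32$ ($D = \left(-4\right) 8 - 0 = -32 + 0 = -32$)
$M{\left(S \right)} = 8 S$ ($M{\left(S \right)} = 4 \left(S + S\right) = 4 \cdot 2 S = 8 S$)
$\sqrt{-1127 + M{\left(D \right)}} = \sqrt{-1127 + 8 \left(-32\right)} = \sqrt{-1127 - 256} = \sqrt{-1383} = i \sqrt{1383}$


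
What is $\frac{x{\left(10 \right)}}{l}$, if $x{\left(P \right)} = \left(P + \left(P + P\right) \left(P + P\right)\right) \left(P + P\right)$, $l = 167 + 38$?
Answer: $40$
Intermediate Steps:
$l = 205$
$x{\left(P \right)} = 2 P \left(P + 4 P^{2}\right)$ ($x{\left(P \right)} = \left(P + 2 P 2 P\right) 2 P = \left(P + 4 P^{2}\right) 2 P = 2 P \left(P + 4 P^{2}\right)$)
$\frac{x{\left(10 \right)}}{l} = \frac{10^{2} \left(2 + 8 \cdot 10\right)}{205} = 100 \left(2 + 80\right) \frac{1}{205} = 100 \cdot 82 \cdot \frac{1}{205} = 8200 \cdot \frac{1}{205} = 40$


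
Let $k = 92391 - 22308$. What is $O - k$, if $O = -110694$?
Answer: $-180777$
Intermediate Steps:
$k = 70083$
$O - k = -110694 - 70083 = -180777$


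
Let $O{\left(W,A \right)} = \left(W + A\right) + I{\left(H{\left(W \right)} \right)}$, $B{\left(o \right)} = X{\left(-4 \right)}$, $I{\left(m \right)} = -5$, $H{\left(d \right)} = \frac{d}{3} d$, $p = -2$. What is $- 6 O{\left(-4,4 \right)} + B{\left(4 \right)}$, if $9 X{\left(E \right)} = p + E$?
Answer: $\frac{88}{3} \approx 29.333$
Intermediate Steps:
$H{\left(d \right)} = \frac{d^{2}}{3}$ ($H{\left(d \right)} = d \frac{1}{3} d = \frac{d}{3} d = \frac{d^{2}}{3}$)
$X{\left(E \right)} = - \frac{2}{9} + \frac{E}{9}$ ($X{\left(E \right)} = \frac{-2 + E}{9} = - \frac{2}{9} + \frac{E}{9}$)
$B{\left(o \right)} = - \frac{2}{3}$ ($B{\left(o \right)} = - \frac{2}{9} + \frac{1}{9} \left(-4\right) = - \frac{2}{9} - \frac{4}{9} = - \frac{2}{3}$)
$O{\left(W,A \right)} = -5 + A + W$ ($O{\left(W,A \right)} = \left(W + A\right) - 5 = \left(A + W\right) - 5 = -5 + A + W$)
$- 6 O{\left(-4,4 \right)} + B{\left(4 \right)} = - 6 \left(-5 + 4 - 4\right) - \frac{2}{3} = \left(-6\right) \left(-5\right) - \frac{2}{3} = 30 - \frac{2}{3} = \frac{88}{3}$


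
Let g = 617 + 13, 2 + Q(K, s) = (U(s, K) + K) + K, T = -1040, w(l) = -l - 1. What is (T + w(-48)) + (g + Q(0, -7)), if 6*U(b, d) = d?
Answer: -365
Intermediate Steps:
w(l) = -1 - l
U(b, d) = d/6
Q(K, s) = -2 + 13*K/6 (Q(K, s) = -2 + ((K/6 + K) + K) = -2 + (7*K/6 + K) = -2 + 13*K/6)
g = 630
(T + w(-48)) + (g + Q(0, -7)) = (-1040 + (-1 - 1*(-48))) + (630 + (-2 + (13/6)*0)) = (-1040 + (-1 + 48)) + (630 + (-2 + 0)) = (-1040 + 47) + (630 - 2) = -993 + 628 = -365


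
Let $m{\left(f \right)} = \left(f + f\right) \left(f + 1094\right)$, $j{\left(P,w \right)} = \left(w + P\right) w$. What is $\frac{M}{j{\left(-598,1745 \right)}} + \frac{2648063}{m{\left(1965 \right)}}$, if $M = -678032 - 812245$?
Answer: $- \frac{2523155708509}{4812390626610} \approx -0.5243$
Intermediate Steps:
$M = -1490277$
$j{\left(P,w \right)} = w \left(P + w\right)$ ($j{\left(P,w \right)} = \left(P + w\right) w = w \left(P + w\right)$)
$m{\left(f \right)} = 2 f \left(1094 + f\right)$
$\frac{M}{j{\left(-598,1745 \right)}} + \frac{2648063}{m{\left(1965 \right)}} = - \frac{1490277}{1745 \left(-598 + 1745\right)} + \frac{2648063}{2 \cdot 1965 \left(1094 + 1965\right)} = - \frac{1490277}{1745 \cdot 1147} + \frac{2648063}{2 \cdot 1965 \cdot 3059} = - \frac{1490277}{2001515} + \frac{2648063}{12021870} = - \frac{2523155708509}{4812390626610}$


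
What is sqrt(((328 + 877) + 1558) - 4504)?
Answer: I*sqrt(1741) ≈ 41.725*I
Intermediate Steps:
sqrt(((328 + 877) + 1558) - 4504) = sqrt((1205 + 1558) - 4504) = sqrt(2763 - 4504) = sqrt(-1741) = I*sqrt(1741)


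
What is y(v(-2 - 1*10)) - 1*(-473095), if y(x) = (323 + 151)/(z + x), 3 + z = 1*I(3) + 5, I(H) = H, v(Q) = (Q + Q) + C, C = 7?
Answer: 946111/2 ≈ 4.7306e+5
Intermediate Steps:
v(Q) = 7 + 2*Q (v(Q) = (Q + Q) + 7 = 2*Q + 7 = 7 + 2*Q)
z = 5 (z = -3 + (1*3 + 5) = -3 + (3 + 5) = -3 + 8 = 5)
y(x) = 474/(5 + x) (y(x) = (323 + 151)/(5 + x) = 474/(5 + x))
y(v(-2 - 1*10)) - 1*(-473095) = 474/(5 + (7 + 2*(-2 - 1*10))) - 1*(-473095) = 474/(5 + (7 + 2*(-2 - 10))) + 473095 = 474/(5 + (7 + 2*(-12))) + 473095 = 474/(5 + (7 - 24)) + 473095 = 474/(5 - 17) + 473095 = 474/(-12) + 473095 = 474*(-1/12) + 473095 = -79/2 + 473095 = 946111/2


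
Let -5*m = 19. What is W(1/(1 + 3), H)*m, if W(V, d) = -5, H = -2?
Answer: 19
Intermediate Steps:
m = -19/5 (m = -⅕*19 = -19/5 ≈ -3.8000)
W(1/(1 + 3), H)*m = -5*(-19/5) = 19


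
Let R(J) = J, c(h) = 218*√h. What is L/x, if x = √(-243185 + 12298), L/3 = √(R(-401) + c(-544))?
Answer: -3*I*√230887*√(-401 + 872*I*√34)/230887 ≈ 0.32745 - 0.30264*I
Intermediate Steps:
L = 3*√(-401 + 872*I*√34) (L = 3*√(-401 + 218*√(-544)) = 3*√(-401 + 218*(4*I*√34)) = 3*√(-401 + 872*I*√34) ≈ 145.42 + 157.34*I)
x = I*√230887 (x = √(-230887) = I*√230887 ≈ 480.51*I)
L/x = (3*√(-401 + 872*I*√34))/((I*√230887)) = (3*√(-401 + 872*I*√34))*(-I*√230887/230887) = -3*I*√230887*√(-401 + 872*I*√34)/230887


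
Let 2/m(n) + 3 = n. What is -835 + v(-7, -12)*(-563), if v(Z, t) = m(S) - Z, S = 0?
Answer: -13202/3 ≈ -4400.7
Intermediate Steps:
m(n) = 2/(-3 + n)
v(Z, t) = -2/3 - Z (v(Z, t) = 2/(-3 + 0) - Z = 2/(-3) - Z = 2*(-1/3) - Z = -2/3 - Z)
-835 + v(-7, -12)*(-563) = -835 + (-2/3 - 1*(-7))*(-563) = -835 + (-2/3 + 7)*(-563) = -835 + (19/3)*(-563) = -835 - 10697/3 = -13202/3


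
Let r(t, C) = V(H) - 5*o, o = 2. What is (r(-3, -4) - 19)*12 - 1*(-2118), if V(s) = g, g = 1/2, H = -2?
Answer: 1776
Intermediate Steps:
g = 1/2 ≈ 0.50000
V(s) = 1/2
r(t, C) = -19/2 (r(t, C) = 1/2 - 5*2 = 1/2 - 10 = -19/2)
(r(-3, -4) - 19)*12 - 1*(-2118) = (-19/2 - 19)*12 - 1*(-2118) = -57/2*12 + 2118 = -342 + 2118 = 1776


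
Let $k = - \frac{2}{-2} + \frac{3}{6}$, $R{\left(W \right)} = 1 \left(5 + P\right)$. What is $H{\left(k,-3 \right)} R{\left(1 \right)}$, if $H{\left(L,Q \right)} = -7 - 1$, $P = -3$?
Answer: $-16$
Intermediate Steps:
$R{\left(W \right)} = 2$ ($R{\left(W \right)} = 1 \left(5 - 3\right) = 1 \cdot 2 = 2$)
$k = \frac{3}{2}$ ($k = \left(-2\right) \left(- \frac{1}{2}\right) + 3 \cdot \frac{1}{6} = 1 + \frac{1}{2} = \frac{3}{2} \approx 1.5$)
$H{\left(L,Q \right)} = -8$
$H{\left(k,-3 \right)} R{\left(1 \right)} = \left(-8\right) 2 = -16$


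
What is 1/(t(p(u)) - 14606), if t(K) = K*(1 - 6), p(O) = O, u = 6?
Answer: -1/14636 ≈ -6.8325e-5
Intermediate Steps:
t(K) = -5*K (t(K) = K*(-5) = -5*K)
1/(t(p(u)) - 14606) = 1/(-5*6 - 14606) = 1/(-30 - 14606) = 1/(-14636) = -1/14636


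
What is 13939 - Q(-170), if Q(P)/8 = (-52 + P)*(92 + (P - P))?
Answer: 177331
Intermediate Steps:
Q(P) = -38272 + 736*P (Q(P) = 8*((-52 + P)*(92 + (P - P))) = 8*((-52 + P)*(92 + 0)) = 8*((-52 + P)*92) = 8*(-4784 + 92*P) = -38272 + 736*P)
13939 - Q(-170) = 13939 - (-38272 + 736*(-170)) = 13939 - (-38272 - 125120) = 13939 - 1*(-163392) = 13939 + 163392 = 177331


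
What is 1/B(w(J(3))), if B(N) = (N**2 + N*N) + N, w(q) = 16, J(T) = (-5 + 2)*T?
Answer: 1/528 ≈ 0.0018939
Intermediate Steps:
J(T) = -3*T
B(N) = N + 2*N**2 (B(N) = (N**2 + N**2) + N = 2*N**2 + N = N + 2*N**2)
1/B(w(J(3))) = 1/(16*(1 + 2*16)) = 1/(16*(1 + 32)) = 1/(16*33) = 1/528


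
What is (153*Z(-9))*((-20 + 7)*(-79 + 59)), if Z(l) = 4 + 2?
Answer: 238680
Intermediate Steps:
Z(l) = 6
(153*Z(-9))*((-20 + 7)*(-79 + 59)) = (153*6)*((-20 + 7)*(-79 + 59)) = 918*(-13*(-20)) = 918*260 = 238680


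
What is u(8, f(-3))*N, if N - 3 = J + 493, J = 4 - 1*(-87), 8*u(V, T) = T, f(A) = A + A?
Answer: -1761/4 ≈ -440.25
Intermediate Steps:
f(A) = 2*A
u(V, T) = T/8
J = 91 (J = 4 + 87 = 91)
N = 587 (N = 3 + (91 + 493) = 3 + 584 = 587)
u(8, f(-3))*N = ((2*(-3))/8)*587 = ((⅛)*(-6))*587 = -¾*587 = -1761/4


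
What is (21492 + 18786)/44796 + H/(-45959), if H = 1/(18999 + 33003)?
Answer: 4010950230517/4460860186947 ≈ 0.89914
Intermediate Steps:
H = 1/52002 ≈ 1.9230e-5
(21492 + 18786)/44796 + H/(-45959) = (21492 + 18786)/44796 + (1/52002)/(-45959) = 40278*(1/44796) + (1/52002)*(-1/45959) = 6713/7466 - 1/2389959918 = 4010950230517/4460860186947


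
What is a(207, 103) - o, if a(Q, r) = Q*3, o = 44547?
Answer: -43926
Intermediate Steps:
a(Q, r) = 3*Q
a(207, 103) - o = 3*207 - 1*44547 = 621 - 44547 = -43926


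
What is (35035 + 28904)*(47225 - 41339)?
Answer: 376344954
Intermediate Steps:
(35035 + 28904)*(47225 - 41339) = 63939*5886 = 376344954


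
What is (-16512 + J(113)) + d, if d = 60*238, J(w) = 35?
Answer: -2197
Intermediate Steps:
d = 14280
(-16512 + J(113)) + d = (-16512 + 35) + 14280 = -16477 + 14280 = -2197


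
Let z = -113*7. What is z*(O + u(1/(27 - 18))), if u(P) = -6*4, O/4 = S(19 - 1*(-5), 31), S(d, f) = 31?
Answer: -79100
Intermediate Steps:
z = -791
O = 124 (O = 4*31 = 124)
u(P) = -24
z*(O + u(1/(27 - 18))) = -791*(124 - 24) = -791*100 = -79100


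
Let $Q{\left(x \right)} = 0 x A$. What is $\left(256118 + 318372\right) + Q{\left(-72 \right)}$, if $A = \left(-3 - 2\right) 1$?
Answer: $574490$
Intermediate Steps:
$A = -5$ ($A = \left(-5\right) 1 = -5$)
$Q{\left(x \right)} = 0$ ($Q{\left(x \right)} = 0 x \left(-5\right) = 0 \left(-5\right) = 0$)
$\left(256118 + 318372\right) + Q{\left(-72 \right)} = \left(256118 + 318372\right) + 0 = 574490 + 0 = 574490$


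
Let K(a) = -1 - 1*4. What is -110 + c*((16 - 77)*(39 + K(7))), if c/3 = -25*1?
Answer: 155440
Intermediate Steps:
c = -75 (c = 3*(-25*1) = 3*(-25) = -75)
K(a) = -5 (K(a) = -1 - 4 = -5)
-110 + c*((16 - 77)*(39 + K(7))) = -110 - 75*(16 - 77)*(39 - 5) = -110 - (-4575)*34 = -110 - 75*(-2074) = -110 + 155550 = 155440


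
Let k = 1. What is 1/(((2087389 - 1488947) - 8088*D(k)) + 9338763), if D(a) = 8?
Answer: 1/9872501 ≈ 1.0129e-7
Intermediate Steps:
1/(((2087389 - 1488947) - 8088*D(k)) + 9338763) = 1/(((2087389 - 1488947) - 8088*8) + 9338763) = 1/((598442 - 64704) + 9338763) = 1/(533738 + 9338763) = 1/9872501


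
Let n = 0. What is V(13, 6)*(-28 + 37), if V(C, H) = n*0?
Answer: 0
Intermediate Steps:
V(C, H) = 0 (V(C, H) = 0*0 = 0)
V(13, 6)*(-28 + 37) = 0*(-28 + 37) = 0*9 = 0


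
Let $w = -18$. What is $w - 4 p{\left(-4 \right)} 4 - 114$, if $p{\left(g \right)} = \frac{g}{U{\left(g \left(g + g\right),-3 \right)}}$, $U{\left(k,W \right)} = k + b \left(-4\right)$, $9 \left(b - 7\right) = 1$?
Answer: $-438$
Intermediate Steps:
$b = \frac{64}{9}$ ($b = 7 + \frac{1}{9} \cdot 1 = 7 + \frac{1}{9} = \frac{64}{9} \approx 7.1111$)
$U{\left(k,W \right)} = - \frac{256}{9} + k$ ($U{\left(k,W \right)} = k + \frac{64}{9} \left(-4\right) = k - \frac{256}{9} = - \frac{256}{9} + k$)
$p{\left(g \right)} = \frac{g}{- \frac{256}{9} + 2 g^{2}}$ ($p{\left(g \right)} = \frac{g}{- \frac{256}{9} + g \left(g + g\right)} = \frac{g}{- \frac{256}{9} + g 2 g} = \frac{g}{- \frac{256}{9} + 2 g^{2}}$)
$w - 4 p{\left(-4 \right)} 4 - 114 = - 18 - 4 \cdot \frac{9}{2} \left(-4\right) \frac{1}{-128 + 9 \left(-4\right)^{2}} \cdot 4 - 114 = - 18 - 4 \cdot \frac{9}{2} \left(-4\right) \frac{1}{-128 + 9 \cdot 16} \cdot 4 - 114 = - 18 - 4 \cdot \frac{9}{2} \left(-4\right) \frac{1}{-128 + 144} \cdot 4 - 114 = - 18 - 4 \cdot \frac{9}{2} \left(-4\right) \frac{1}{16} \cdot 4 - 114 = - 18 \left(-4\right) \left(- \frac{9}{8}\right) 4 - 114 = - 18 \cdot \frac{9}{2} \cdot 4 - 114 = \left(-18\right) 18 - 114 = -324 - 114 = -438$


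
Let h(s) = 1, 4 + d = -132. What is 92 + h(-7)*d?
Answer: -44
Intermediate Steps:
d = -136 (d = -4 - 132 = -136)
92 + h(-7)*d = 92 + 1*(-136) = 92 - 136 = -44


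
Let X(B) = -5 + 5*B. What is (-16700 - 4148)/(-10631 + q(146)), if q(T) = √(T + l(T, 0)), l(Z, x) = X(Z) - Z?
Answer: 55408772/28254359 + 26060*√29/28254359 ≈ 1.9660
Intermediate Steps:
l(Z, x) = -5 + 4*Z (l(Z, x) = (-5 + 5*Z) - Z = -5 + 4*Z)
q(T) = √(-5 + 5*T) (q(T) = √(T + (-5 + 4*T)) = √(-5 + 5*T))
(-16700 - 4148)/(-10631 + q(146)) = (-16700 - 4148)/(-10631 + √(-5 + 5*146)) = -20848/(-10631 + √(-5 + 730)) = -20848/(-10631 + √725) = -20848/(-10631 + 5*√29)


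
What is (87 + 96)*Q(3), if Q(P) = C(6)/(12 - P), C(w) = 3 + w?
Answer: 183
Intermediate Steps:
Q(P) = 9/(12 - P) (Q(P) = (3 + 6)/(12 - P) = 9/(12 - P))
(87 + 96)*Q(3) = (87 + 96)*(-9/(-12 + 3)) = 183*(-9/(-9)) = 183*(-9*(-⅑)) = 183*1 = 183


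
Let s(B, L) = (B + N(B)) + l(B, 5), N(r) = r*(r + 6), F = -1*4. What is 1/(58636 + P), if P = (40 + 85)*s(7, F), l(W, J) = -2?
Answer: 1/70636 ≈ 1.4157e-5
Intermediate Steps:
F = -4
N(r) = r*(6 + r)
s(B, L) = -2 + B + B*(6 + B) (s(B, L) = (B + B*(6 + B)) - 2 = -2 + B + B*(6 + B))
P = 12000 (P = (40 + 85)*(-2 + 7 + 7*(6 + 7)) = 125*(-2 + 7 + 7*13) = 125*(-2 + 7 + 91) = 125*96 = 12000)
1/(58636 + P) = 1/(58636 + 12000) = 1/70636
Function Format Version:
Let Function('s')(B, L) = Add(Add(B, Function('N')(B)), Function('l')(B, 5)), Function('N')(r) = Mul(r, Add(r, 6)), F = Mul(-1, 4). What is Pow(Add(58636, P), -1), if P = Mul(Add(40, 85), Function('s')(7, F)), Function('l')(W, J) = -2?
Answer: Rational(1, 70636) ≈ 1.4157e-5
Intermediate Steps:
F = -4
Function('N')(r) = Mul(r, Add(6, r))
Function('s')(B, L) = Add(-2, B, Mul(B, Add(6, B))) (Function('s')(B, L) = Add(Add(B, Mul(B, Add(6, B))), -2) = Add(-2, B, Mul(B, Add(6, B))))
P = 12000 (P = Mul(Add(40, 85), Add(-2, 7, Mul(7, Add(6, 7)))) = Mul(125, Add(-2, 7, Mul(7, 13))) = Mul(125, Add(-2, 7, 91)) = Mul(125, 96) = 12000)
Pow(Add(58636, P), -1) = Pow(Add(58636, 12000), -1) = Pow(70636, -1) = Rational(1, 70636)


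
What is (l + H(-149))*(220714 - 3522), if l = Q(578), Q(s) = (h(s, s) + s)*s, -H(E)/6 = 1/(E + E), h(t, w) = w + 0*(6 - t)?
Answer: 21622991545720/149 ≈ 1.4512e+11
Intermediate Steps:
h(t, w) = w (h(t, w) = w + 0 = w)
H(E) = -3/E (H(E) = -6/(E + E) = -6*1/(2*E) = -3/E)
Q(s) = 2*s² (Q(s) = (s + s)*s = (2*s)*s = 2*s²)
l = 668168 (l = 2*578² = 2*334084 = 668168)
(l + H(-149))*(220714 - 3522) = (668168 - 3/(-149))*(220714 - 3522) = (668168 - 3*(-1/149))*217192 = (668168 + 3/149)*217192 = (99557035/149)*217192 = 21622991545720/149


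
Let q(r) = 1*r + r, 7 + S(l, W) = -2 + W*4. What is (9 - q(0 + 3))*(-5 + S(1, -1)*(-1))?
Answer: 24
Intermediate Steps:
S(l, W) = -9 + 4*W (S(l, W) = -7 + (-2 + W*4) = -7 + (-2 + 4*W) = -9 + 4*W)
q(r) = 2*r (q(r) = r + r = 2*r)
(9 - q(0 + 3))*(-5 + S(1, -1)*(-1)) = (9 - 2*(0 + 3))*(-5 + (-9 + 4*(-1))*(-1)) = (9 - 2*3)*(-5 + (-9 - 4)*(-1)) = (9 - 1*6)*(-5 - 13*(-1)) = (9 - 6)*(-5 + 13) = 3*8 = 24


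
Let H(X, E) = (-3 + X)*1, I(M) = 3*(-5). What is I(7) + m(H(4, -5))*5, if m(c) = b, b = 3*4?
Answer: 45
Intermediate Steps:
b = 12
I(M) = -15
H(X, E) = -3 + X
m(c) = 12
I(7) + m(H(4, -5))*5 = -15 + 12*5 = -15 + 60 = 45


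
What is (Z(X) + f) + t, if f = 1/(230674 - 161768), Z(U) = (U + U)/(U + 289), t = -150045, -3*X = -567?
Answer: -2471008160557/16468534 ≈ -1.5004e+5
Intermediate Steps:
X = 189 (X = -1/3*(-567) = 189)
Z(U) = 2*U/(289 + U) (Z(U) = (2*U)/(289 + U) = 2*U/(289 + U))
f = 1/68906 ≈ 1.4513e-5
(Z(X) + f) + t = (2*189/(289 + 189) + 1/68906) - 150045 = (2*189/478 + 1/68906) - 150045 = (2*189*(1/478) + 1/68906) - 150045 = (189/239 + 1/68906) - 150045 = 13023473/16468534 - 150045 = -2471008160557/16468534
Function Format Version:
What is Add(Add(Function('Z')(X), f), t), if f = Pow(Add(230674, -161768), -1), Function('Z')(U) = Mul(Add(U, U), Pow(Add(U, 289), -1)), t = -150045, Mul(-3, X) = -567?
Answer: Rational(-2471008160557, 16468534) ≈ -1.5004e+5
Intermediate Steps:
X = 189 (X = Mul(Rational(-1, 3), -567) = 189)
Function('Z')(U) = Mul(2, U, Pow(Add(289, U), -1)) (Function('Z')(U) = Mul(Mul(2, U), Pow(Add(289, U), -1)) = Mul(2, U, Pow(Add(289, U), -1)))
f = Rational(1, 68906) (f = Pow(68906, -1) = Rational(1, 68906) ≈ 1.4513e-5)
Add(Add(Function('Z')(X), f), t) = Add(Add(Mul(2, 189, Pow(Add(289, 189), -1)), Rational(1, 68906)), -150045) = Add(Add(Mul(2, 189, Pow(478, -1)), Rational(1, 68906)), -150045) = Add(Add(Mul(2, 189, Rational(1, 478)), Rational(1, 68906)), -150045) = Add(Add(Rational(189, 239), Rational(1, 68906)), -150045) = Add(Rational(13023473, 16468534), -150045) = Rational(-2471008160557, 16468534)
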